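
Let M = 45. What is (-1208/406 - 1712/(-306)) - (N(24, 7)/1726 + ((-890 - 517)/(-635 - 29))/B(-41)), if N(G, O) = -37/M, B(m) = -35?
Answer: 238527936361/88989004440 ≈ 2.6804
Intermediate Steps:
N(G, O) = -37/45
(-1208/406 - 1712/(-306)) - (N(24, 7)/1726 + ((-890 - 517)/(-635 - 29))/B(-41)) = (-1208/406 - 1712/(-306)) - (-37/45/1726 + ((-890 - 517)/(-635 - 29))/(-35)) = (-1208*1/406 - 1712*(-1/306)) - (-37/45*1/1726 - 1407/(-664)*(-1/35)) = (-604/203 + 856/153) - (-37/77670 - 1407*(-1/664)*(-1/35)) = 81356/31059 - (-37/77670 + (1407/664)*(-1/35)) = 81356/31059 - (-37/77670 - 201/3320) = 81356/31059 - 1*(-1573451/25786440) = 81356/31059 + 1573451/25786440 = 238527936361/88989004440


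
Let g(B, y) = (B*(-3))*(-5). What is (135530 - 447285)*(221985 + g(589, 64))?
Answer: -71959289100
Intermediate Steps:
g(B, y) = 15*B (g(B, y) = -3*B*(-5) = 15*B)
(135530 - 447285)*(221985 + g(589, 64)) = (135530 - 447285)*(221985 + 15*589) = -311755*(221985 + 8835) = -311755*230820 = -71959289100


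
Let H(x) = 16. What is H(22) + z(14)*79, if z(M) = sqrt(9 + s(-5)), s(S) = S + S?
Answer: 16 + 79*I ≈ 16.0 + 79.0*I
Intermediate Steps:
s(S) = 2*S
z(M) = I (z(M) = sqrt(9 + 2*(-5)) = sqrt(9 - 10) = sqrt(-1) = I)
H(22) + z(14)*79 = 16 + I*79 = 16 + 79*I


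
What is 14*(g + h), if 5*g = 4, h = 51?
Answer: 3626/5 ≈ 725.20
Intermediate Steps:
g = ⅘ (g = (⅕)*4 = ⅘ ≈ 0.80000)
14*(g + h) = 14*(⅘ + 51) = 14*(259/5) = 3626/5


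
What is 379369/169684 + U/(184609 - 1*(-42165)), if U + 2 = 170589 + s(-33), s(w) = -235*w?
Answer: 58146404767/19239959708 ≈ 3.0222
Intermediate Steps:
U = 178342 (U = -2 + (170589 - 235*(-33)) = -2 + (170589 + 7755) = -2 + 178344 = 178342)
379369/169684 + U/(184609 - 1*(-42165)) = 379369/169684 + 178342/(184609 - 1*(-42165)) = 379369*(1/169684) + 178342/(184609 + 42165) = 379369/169684 + 178342/226774 = 379369/169684 + 178342*(1/226774) = 379369/169684 + 89171/113387 = 58146404767/19239959708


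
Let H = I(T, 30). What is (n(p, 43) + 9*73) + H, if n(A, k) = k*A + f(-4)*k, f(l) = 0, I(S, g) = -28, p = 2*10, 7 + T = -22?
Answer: 1489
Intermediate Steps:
T = -29 (T = -7 - 22 = -29)
p = 20
n(A, k) = A*k (n(A, k) = k*A + 0*k = A*k + 0 = A*k)
H = -28
(n(p, 43) + 9*73) + H = (20*43 + 9*73) - 28 = (860 + 657) - 28 = 1517 - 28 = 1489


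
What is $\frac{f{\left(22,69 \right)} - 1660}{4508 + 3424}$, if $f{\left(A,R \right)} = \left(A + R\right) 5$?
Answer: $- \frac{1205}{7932} \approx -0.15192$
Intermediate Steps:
$f{\left(A,R \right)} = 5 A + 5 R$
$\frac{f{\left(22,69 \right)} - 1660}{4508 + 3424} = \frac{\left(5 \cdot 22 + 5 \cdot 69\right) - 1660}{4508 + 3424} = \frac{\left(110 + 345\right) - 1660}{7932} = \left(455 - 1660\right) \frac{1}{7932} = \left(-1205\right) \frac{1}{7932} = - \frac{1205}{7932}$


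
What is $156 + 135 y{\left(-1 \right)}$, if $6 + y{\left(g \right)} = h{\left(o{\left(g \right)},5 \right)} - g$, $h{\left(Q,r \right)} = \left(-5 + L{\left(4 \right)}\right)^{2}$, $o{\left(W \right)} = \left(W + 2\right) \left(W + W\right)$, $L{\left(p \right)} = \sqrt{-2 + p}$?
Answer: $3126 - 1350 \sqrt{2} \approx 1216.8$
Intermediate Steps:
$o{\left(W \right)} = 2 W \left(2 + W\right)$ ($o{\left(W \right)} = \left(2 + W\right) 2 W = 2 W \left(2 + W\right)$)
$h{\left(Q,r \right)} = \left(-5 + \sqrt{2}\right)^{2}$ ($h{\left(Q,r \right)} = \left(-5 + \sqrt{-2 + 4}\right)^{2} = \left(-5 + \sqrt{2}\right)^{2}$)
$y{\left(g \right)} = -6 + \left(5 - \sqrt{2}\right)^{2} - g$ ($y{\left(g \right)} = -6 - \left(g - \left(5 - \sqrt{2}\right)^{2}\right) = -6 + \left(5 - \sqrt{2}\right)^{2} - g$)
$156 + 135 y{\left(-1 \right)} = 156 + 135 \left(21 - -1 - 10 \sqrt{2}\right) = 156 + 135 \left(21 + 1 - 10 \sqrt{2}\right) = 156 + 135 \left(22 - 10 \sqrt{2}\right) = 156 + \left(2970 - 1350 \sqrt{2}\right) = 3126 - 1350 \sqrt{2}$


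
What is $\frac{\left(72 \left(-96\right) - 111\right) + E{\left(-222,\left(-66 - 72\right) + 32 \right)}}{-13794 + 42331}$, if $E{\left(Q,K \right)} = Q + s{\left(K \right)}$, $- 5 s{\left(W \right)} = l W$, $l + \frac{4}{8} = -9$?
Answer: $- \frac{37232}{142685} \approx -0.26094$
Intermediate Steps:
$l = - \frac{19}{2}$ ($l = - \frac{1}{2} - 9 = - \frac{19}{2} \approx -9.5$)
$s{\left(W \right)} = \frac{19 W}{10}$ ($s{\left(W \right)} = - \frac{\left(- \frac{19}{2}\right) W}{5} = \frac{19 W}{10}$)
$E{\left(Q,K \right)} = Q + \frac{19 K}{10}$
$\frac{\left(72 \left(-96\right) - 111\right) + E{\left(-222,\left(-66 - 72\right) + 32 \right)}}{-13794 + 42331} = \frac{\left(72 \left(-96\right) - 111\right) - \left(222 - \frac{19 \left(\left(-66 - 72\right) + 32\right)}{10}\right)}{-13794 + 42331} = \frac{\left(-6912 - 111\right) - \left(222 - \frac{19 \left(-138 + 32\right)}{10}\right)}{28537} = \left(-7023 + \left(-222 + \frac{19}{10} \left(-106\right)\right)\right) \frac{1}{28537} = \left(-7023 - \frac{2117}{5}\right) \frac{1}{28537} = \left(- \frac{37232}{5}\right) \frac{1}{28537} = - \frac{37232}{142685}$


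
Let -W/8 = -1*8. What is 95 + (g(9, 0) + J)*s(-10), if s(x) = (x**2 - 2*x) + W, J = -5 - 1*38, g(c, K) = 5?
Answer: -6897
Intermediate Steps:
J = -43 (J = -5 - 38 = -43)
W = 64 (W = -(-8)*8 = -8*(-8) = 64)
s(x) = 64 + x**2 - 2*x (s(x) = (x**2 - 2*x) + 64 = 64 + x**2 - 2*x)
95 + (g(9, 0) + J)*s(-10) = 95 + (5 - 43)*(64 + (-10)**2 - 2*(-10)) = 95 - 38*(64 + 100 + 20) = 95 - 38*184 = 95 - 6992 = -6897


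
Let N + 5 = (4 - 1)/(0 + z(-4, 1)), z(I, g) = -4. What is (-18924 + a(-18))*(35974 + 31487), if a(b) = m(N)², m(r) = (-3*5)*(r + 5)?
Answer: -20289502899/16 ≈ -1.2681e+9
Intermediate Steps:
N = -23/4 (N = -5 + (4 - 1)/(0 - 4) = -5 + 3/(-4) = -5 + 3*(-¼) = -5 - ¾ = -23/4 ≈ -5.7500)
m(r) = -75 - 15*r (m(r) = -15*(5 + r) = -75 - 15*r)
a(b) = 2025/16 (a(b) = (-75 - 15*(-23/4))² = (-75 + 345/4)² = (45/4)² = 2025/16)
(-18924 + a(-18))*(35974 + 31487) = (-18924 + 2025/16)*(35974 + 31487) = -300759/16*67461 = -20289502899/16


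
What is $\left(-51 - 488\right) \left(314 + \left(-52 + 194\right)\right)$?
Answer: $-245784$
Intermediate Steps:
$\left(-51 - 488\right) \left(314 + \left(-52 + 194\right)\right) = - 539 \left(314 + 142\right) = \left(-539\right) 456 = -245784$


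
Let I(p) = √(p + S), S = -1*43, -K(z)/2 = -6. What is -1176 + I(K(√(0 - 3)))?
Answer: -1176 + I*√31 ≈ -1176.0 + 5.5678*I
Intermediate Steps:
K(z) = 12 (K(z) = -2*(-6) = 12)
S = -43
I(p) = √(-43 + p) (I(p) = √(p - 43) = √(-43 + p))
-1176 + I(K(√(0 - 3))) = -1176 + √(-43 + 12) = -1176 + √(-31) = -1176 + I*√31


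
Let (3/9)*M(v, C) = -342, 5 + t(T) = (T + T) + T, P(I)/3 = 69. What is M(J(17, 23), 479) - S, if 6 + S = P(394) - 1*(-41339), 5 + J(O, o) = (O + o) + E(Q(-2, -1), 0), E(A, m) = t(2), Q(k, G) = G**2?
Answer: -42566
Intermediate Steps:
P(I) = 207 (P(I) = 3*69 = 207)
t(T) = -5 + 3*T (t(T) = -5 + ((T + T) + T) = -5 + (2*T + T) = -5 + 3*T)
E(A, m) = 1 (E(A, m) = -5 + 3*2 = -5 + 6 = 1)
J(O, o) = -4 + O + o (J(O, o) = -5 + ((O + o) + 1) = -5 + (1 + O + o) = -4 + O + o)
S = 41540 (S = -6 + (207 - 1*(-41339)) = -6 + (207 + 41339) = -6 + 41546 = 41540)
M(v, C) = -1026 (M(v, C) = 3*(-342) = -1026)
M(J(17, 23), 479) - S = -1026 - 1*41540 = -1026 - 41540 = -42566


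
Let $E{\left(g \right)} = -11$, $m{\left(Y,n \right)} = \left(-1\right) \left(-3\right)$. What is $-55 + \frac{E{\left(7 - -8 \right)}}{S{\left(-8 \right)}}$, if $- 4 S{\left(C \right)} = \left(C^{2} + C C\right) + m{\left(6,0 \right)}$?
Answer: $- \frac{7161}{131} \approx -54.664$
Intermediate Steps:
$m{\left(Y,n \right)} = 3$
$S{\left(C \right)} = - \frac{3}{4} - \frac{C^{2}}{2}$ ($S{\left(C \right)} = - \frac{\left(C^{2} + C C\right) + 3}{4} = - \frac{\left(C^{2} + C^{2}\right) + 3}{4} = - \frac{2 C^{2} + 3}{4} = - \frac{3 + 2 C^{2}}{4} = - \frac{3}{4} - \frac{C^{2}}{2}$)
$-55 + \frac{E{\left(7 - -8 \right)}}{S{\left(-8 \right)}} = -55 + \frac{1}{- \frac{3}{4} - \frac{\left(-8\right)^{2}}{2}} \left(-11\right) = -55 + \frac{1}{- \frac{3}{4} - 32} \left(-11\right) = -55 + \frac{1}{- \frac{131}{4}} \left(-11\right) = -55 - - \frac{44}{131} = -55 + \frac{44}{131} = - \frac{7161}{131}$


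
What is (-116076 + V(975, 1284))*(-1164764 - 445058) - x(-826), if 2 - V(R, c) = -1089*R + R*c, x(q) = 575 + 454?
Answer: 492925885549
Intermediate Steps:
x(q) = 1029
V(R, c) = 2 + 1089*R - R*c (V(R, c) = 2 - (-1089*R + R*c) = 2 + (1089*R - R*c) = 2 + 1089*R - R*c)
(-116076 + V(975, 1284))*(-1164764 - 445058) - x(-826) = (-116076 + (2 + 1089*975 - 1*975*1284))*(-1164764 - 445058) - 1*1029 = (-116076 + (2 + 1061775 - 1251900))*(-1609822) - 1029 = (-116076 - 190123)*(-1609822) - 1029 = -306199*(-1609822) - 1029 = 492925886578 - 1029 = 492925885549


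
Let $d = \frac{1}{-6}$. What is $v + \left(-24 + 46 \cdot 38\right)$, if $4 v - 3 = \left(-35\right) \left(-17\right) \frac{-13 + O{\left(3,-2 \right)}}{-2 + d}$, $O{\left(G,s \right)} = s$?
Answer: $\frac{143237}{52} \approx 2754.6$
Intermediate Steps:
$d = - \frac{1}{6} \approx -0.16667$
$v = \frac{53589}{52}$ ($v = \frac{3}{4} + \frac{\left(-35\right) \left(-17\right) \frac{-13 - 2}{-2 - \frac{1}{6}}}{4} = \frac{3}{4} + \frac{595 \left(- \frac{15}{- \frac{13}{6}}\right)}{4} = \frac{3}{4} + \frac{595 \left(\left(-15\right) \left(- \frac{6}{13}\right)\right)}{4} = \frac{3}{4} + \frac{595 \cdot \frac{90}{13}}{4} = \frac{3}{4} + \frac{1}{4} \cdot \frac{53550}{13} = \frac{3}{4} + \frac{26775}{26} = \frac{53589}{52} \approx 1030.6$)
$v + \left(-24 + 46 \cdot 38\right) = \frac{53589}{52} + \left(-24 + 46 \cdot 38\right) = \frac{53589}{52} + \left(-24 + 1748\right) = \frac{53589}{52} + 1724 = \frac{143237}{52}$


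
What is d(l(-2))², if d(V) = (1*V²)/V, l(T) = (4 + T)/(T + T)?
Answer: ¼ ≈ 0.25000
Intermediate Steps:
l(T) = (4 + T)/(2*T) (l(T) = (4 + T)/((2*T)) = (4 + T)*(1/(2*T)) = (4 + T)/(2*T))
d(V) = V (d(V) = V²/V = V)
d(l(-2))² = ((½)*(4 - 2)/(-2))² = ((½)*(-½)*2)² = (-½)² = ¼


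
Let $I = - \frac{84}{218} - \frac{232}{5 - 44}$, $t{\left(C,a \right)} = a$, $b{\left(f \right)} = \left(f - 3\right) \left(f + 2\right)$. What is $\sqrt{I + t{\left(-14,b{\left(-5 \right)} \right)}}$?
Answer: $\frac{\sqrt{534240174}}{4251} \approx 5.4372$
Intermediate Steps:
$b{\left(f \right)} = \left(-3 + f\right) \left(2 + f\right)$
$I = \frac{23650}{4251}$ ($I = \left(-84\right) \frac{1}{218} - \frac{232}{5 - 44} = - \frac{42}{109} - \frac{232}{-39} = - \frac{42}{109} - - \frac{232}{39} = - \frac{42}{109} + \frac{232}{39} = \frac{23650}{4251} \approx 5.5634$)
$\sqrt{I + t{\left(-14,b{\left(-5 \right)} \right)}} = \sqrt{\frac{23650}{4251} - \left(1 - 25\right)} = \sqrt{\frac{23650}{4251} + \left(-6 + 25 + 5\right)} = \sqrt{\frac{23650}{4251} + 24} = \sqrt{\frac{125674}{4251}} = \frac{\sqrt{534240174}}{4251}$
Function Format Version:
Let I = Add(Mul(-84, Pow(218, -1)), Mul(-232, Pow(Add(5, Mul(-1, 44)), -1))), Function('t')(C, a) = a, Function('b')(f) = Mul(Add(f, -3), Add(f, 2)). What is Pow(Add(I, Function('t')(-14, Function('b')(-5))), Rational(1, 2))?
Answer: Mul(Rational(1, 4251), Pow(534240174, Rational(1, 2))) ≈ 5.4372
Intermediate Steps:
Function('b')(f) = Mul(Add(-3, f), Add(2, f))
I = Rational(23650, 4251) (I = Add(Mul(-84, Rational(1, 218)), Mul(-232, Pow(Add(5, -44), -1))) = Add(Rational(-42, 109), Mul(-232, Pow(-39, -1))) = Add(Rational(-42, 109), Mul(-232, Rational(-1, 39))) = Add(Rational(-42, 109), Rational(232, 39)) = Rational(23650, 4251) ≈ 5.5634)
Pow(Add(I, Function('t')(-14, Function('b')(-5))), Rational(1, 2)) = Pow(Add(Rational(23650, 4251), Add(-6, Pow(-5, 2), Mul(-1, -5))), Rational(1, 2)) = Pow(Add(Rational(23650, 4251), Add(-6, 25, 5)), Rational(1, 2)) = Pow(Add(Rational(23650, 4251), 24), Rational(1, 2)) = Pow(Rational(125674, 4251), Rational(1, 2)) = Mul(Rational(1, 4251), Pow(534240174, Rational(1, 2)))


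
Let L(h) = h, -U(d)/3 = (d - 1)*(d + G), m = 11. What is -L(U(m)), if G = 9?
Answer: 600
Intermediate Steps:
U(d) = -3*(-1 + d)*(9 + d) (U(d) = -3*(d - 1)*(d + 9) = -3*(-1 + d)*(9 + d))
-L(U(m)) = -(27 - 24*11 - 3*11²) = -(27 - 264 - 3*121) = -(27 - 264 - 363) = -1*(-600) = 600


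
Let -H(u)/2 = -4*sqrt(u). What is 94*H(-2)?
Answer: 752*I*sqrt(2) ≈ 1063.5*I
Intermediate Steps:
H(u) = 8*sqrt(u) (H(u) = -(-8)*sqrt(u) = 8*sqrt(u))
94*H(-2) = 94*(8*sqrt(-2)) = 94*(8*(I*sqrt(2))) = 94*(8*I*sqrt(2)) = 752*I*sqrt(2)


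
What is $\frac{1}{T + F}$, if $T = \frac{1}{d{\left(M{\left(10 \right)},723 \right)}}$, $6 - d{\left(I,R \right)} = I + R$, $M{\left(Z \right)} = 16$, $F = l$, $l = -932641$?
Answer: $- \frac{733}{683625854} \approx -1.0722 \cdot 10^{-6}$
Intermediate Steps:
$F = -932641$
$d{\left(I,R \right)} = 6 - I - R$ ($d{\left(I,R \right)} = 6 - \left(I + R\right) = 6 - I - R$)
$T = - \frac{1}{733}$ ($T = \frac{1}{6 - 16 - 723} = \frac{1}{-733} = - \frac{1}{733} \approx -0.0013643$)
$\frac{1}{T + F} = \frac{1}{- \frac{1}{733} - 932641} = \frac{1}{- \frac{683625854}{733}} = - \frac{733}{683625854}$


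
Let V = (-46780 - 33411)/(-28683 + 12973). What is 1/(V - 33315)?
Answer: -15710/523298459 ≈ -3.0021e-5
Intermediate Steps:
V = 80191/15710 (V = -80191/(-15710) = -80191*(-1/15710) = 80191/15710 ≈ 5.1045)
1/(V - 33315) = 1/(80191/15710 - 33315) = 1/(-523298459/15710) = -15710/523298459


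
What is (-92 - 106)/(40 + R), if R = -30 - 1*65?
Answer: 18/5 ≈ 3.6000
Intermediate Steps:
R = -95 (R = -30 - 65 = -95)
(-92 - 106)/(40 + R) = (-92 - 106)/(40 - 95) = -198/(-55) = -198*(-1/55) = 18/5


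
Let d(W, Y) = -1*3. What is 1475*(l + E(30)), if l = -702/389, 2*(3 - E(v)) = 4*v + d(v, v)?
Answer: -65759925/778 ≈ -84524.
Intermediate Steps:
d(W, Y) = -3
E(v) = 9/2 - 2*v (E(v) = 3 - (4*v - 3)/2 = 3 - (-3 + 4*v)/2 = 3 + (3/2 - 2*v) = 9/2 - 2*v)
l = -702/389 (l = -702*1/389 = -702/389 ≈ -1.8046)
1475*(l + E(30)) = 1475*(-702/389 + (9/2 - 2*30)) = 1475*(-702/389 + (9/2 - 60)) = 1475*(-702/389 - 111/2) = 1475*(-44583/778) = -65759925/778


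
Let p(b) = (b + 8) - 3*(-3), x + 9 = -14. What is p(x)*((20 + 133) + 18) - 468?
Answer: -1494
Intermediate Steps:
x = -23 (x = -9 - 14 = -23)
p(b) = 17 + b (p(b) = (8 + b) + 9 = 17 + b)
p(x)*((20 + 133) + 18) - 468 = (17 - 23)*((20 + 133) + 18) - 468 = -6*(153 + 18) - 468 = -6*171 - 468 = -1026 - 468 = -1494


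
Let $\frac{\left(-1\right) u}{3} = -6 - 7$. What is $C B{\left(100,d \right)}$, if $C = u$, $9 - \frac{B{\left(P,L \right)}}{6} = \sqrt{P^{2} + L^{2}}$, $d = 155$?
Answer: $2106 - 1170 \sqrt{1361} \approx -41057.0$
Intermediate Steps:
$u = 39$ ($u = - 3 \left(-6 - 7\right) = \left(-3\right) \left(-13\right) = 39$)
$B{\left(P,L \right)} = 54 - 6 \sqrt{L^{2} + P^{2}}$ ($B{\left(P,L \right)} = 54 - 6 \sqrt{P^{2} + L^{2}} = 54 - 6 \sqrt{L^{2} + P^{2}}$)
$C = 39$
$C B{\left(100,d \right)} = 39 \left(54 - 6 \sqrt{155^{2} + 100^{2}}\right) = 39 \left(54 - 6 \sqrt{24025 + 10000}\right) = 39 \left(54 - 6 \sqrt{34025}\right) = 39 \left(54 - 6 \cdot 5 \sqrt{1361}\right) = 39 \left(54 - 30 \sqrt{1361}\right) = 2106 - 1170 \sqrt{1361}$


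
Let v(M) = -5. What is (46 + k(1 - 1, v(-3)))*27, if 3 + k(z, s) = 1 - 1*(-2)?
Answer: 1242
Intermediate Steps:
k(z, s) = 0 (k(z, s) = -3 + (1 - 1*(-2)) = -3 + (1 + 2) = -3 + 3 = 0)
(46 + k(1 - 1, v(-3)))*27 = (46 + 0)*27 = 46*27 = 1242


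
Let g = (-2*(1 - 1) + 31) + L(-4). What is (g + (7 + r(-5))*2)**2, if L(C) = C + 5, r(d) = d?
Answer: 1296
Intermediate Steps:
L(C) = 5 + C
g = 32 (g = (-2*(1 - 1) + 31) + (5 - 4) = (-2*0 + 31) + 1 = (0 + 31) + 1 = 31 + 1 = 32)
(g + (7 + r(-5))*2)**2 = (32 + (7 - 5)*2)**2 = (32 + 2*2)**2 = (32 + 4)**2 = 36**2 = 1296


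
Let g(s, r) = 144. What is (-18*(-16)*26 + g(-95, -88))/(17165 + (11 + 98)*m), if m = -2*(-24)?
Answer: 7632/22397 ≈ 0.34076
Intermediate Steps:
m = 48
(-18*(-16)*26 + g(-95, -88))/(17165 + (11 + 98)*m) = (-18*(-16)*26 + 144)/(17165 + (11 + 98)*48) = (288*26 + 144)/(17165 + 109*48) = (7488 + 144)/(17165 + 5232) = 7632/22397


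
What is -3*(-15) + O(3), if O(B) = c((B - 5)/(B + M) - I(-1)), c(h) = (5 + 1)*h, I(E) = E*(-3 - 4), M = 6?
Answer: 5/3 ≈ 1.6667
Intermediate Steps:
I(E) = -7*E (I(E) = E*(-7) = -7*E)
c(h) = 6*h
O(B) = -42 + 6*(-5 + B)/(6 + B) (O(B) = 6*((B - 5)/(B + 6) - (-7)*(-1)) = 6*((-5 + B)/(6 + B) - 1*7) = 6*((-5 + B)/(6 + B) - 7) = 6*(-7 + (-5 + B)/(6 + B)) = -42 + 6*(-5 + B)/(6 + B))
-3*(-15) + O(3) = -3*(-15) + 6*(-47 - 6*3)/(6 + 3) = 45 + 6*(-47 - 18)/9 = 45 + 6*(1/9)*(-65) = 45 - 130/3 = 5/3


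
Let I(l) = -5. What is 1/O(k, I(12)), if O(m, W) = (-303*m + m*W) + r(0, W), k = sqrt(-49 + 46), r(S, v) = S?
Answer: I*sqrt(3)/924 ≈ 0.0018745*I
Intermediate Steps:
k = I*sqrt(3) (k = sqrt(-3) = I*sqrt(3) ≈ 1.732*I)
O(m, W) = -303*m + W*m (O(m, W) = (-303*m + m*W) + 0 = (-303*m + W*m) + 0 = -303*m + W*m)
1/O(k, I(12)) = 1/((I*sqrt(3))*(-303 - 5)) = 1/((I*sqrt(3))*(-308)) = 1/(-308*I*sqrt(3)) = I*sqrt(3)/924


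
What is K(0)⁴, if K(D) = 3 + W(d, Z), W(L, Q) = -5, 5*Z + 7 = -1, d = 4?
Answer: 16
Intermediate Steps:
Z = -8/5 (Z = -7/5 + (⅕)*(-1) = -7/5 - ⅕ = -8/5 ≈ -1.6000)
K(D) = -2 (K(D) = 3 - 5 = -2)
K(0)⁴ = (-2)⁴ = 16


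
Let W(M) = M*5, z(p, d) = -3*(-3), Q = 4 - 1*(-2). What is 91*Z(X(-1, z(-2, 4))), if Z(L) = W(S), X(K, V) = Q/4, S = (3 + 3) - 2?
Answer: 1820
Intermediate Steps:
Q = 6 (Q = 4 + 2 = 6)
S = 4 (S = 6 - 2 = 4)
z(p, d) = 9
W(M) = 5*M
X(K, V) = 3/2 (X(K, V) = 6/4 = 6*(¼) = 3/2)
Z(L) = 20 (Z(L) = 5*4 = 20)
91*Z(X(-1, z(-2, 4))) = 91*20 = 1820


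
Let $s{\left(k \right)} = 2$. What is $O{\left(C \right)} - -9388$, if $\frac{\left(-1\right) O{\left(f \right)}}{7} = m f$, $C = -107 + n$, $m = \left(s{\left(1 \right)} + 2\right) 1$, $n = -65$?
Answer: $14204$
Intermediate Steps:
$m = 4$ ($m = \left(2 + 2\right) 1 = 4 \cdot 1 = 4$)
$C = -172$ ($C = -107 - 65 = -172$)
$O{\left(f \right)} = - 28 f$ ($O{\left(f \right)} = - 7 \cdot 4 f = - 28 f$)
$O{\left(C \right)} - -9388 = \left(-28\right) \left(-172\right) - -9388 = 4816 + 9388 = 14204$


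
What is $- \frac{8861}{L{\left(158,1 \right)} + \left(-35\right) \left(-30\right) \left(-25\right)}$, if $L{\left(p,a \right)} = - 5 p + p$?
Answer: $\frac{8861}{26882} \approx 0.32963$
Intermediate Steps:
$L{\left(p,a \right)} = - 4 p$
$- \frac{8861}{L{\left(158,1 \right)} + \left(-35\right) \left(-30\right) \left(-25\right)} = - \frac{8861}{\left(-4\right) 158 + \left(-35\right) \left(-30\right) \left(-25\right)} = - \frac{8861}{-632 + 1050 \left(-25\right)} = - \frac{8861}{-632 - 26250} = - \frac{8861}{-26882} = \left(-8861\right) \left(- \frac{1}{26882}\right) = \frac{8861}{26882}$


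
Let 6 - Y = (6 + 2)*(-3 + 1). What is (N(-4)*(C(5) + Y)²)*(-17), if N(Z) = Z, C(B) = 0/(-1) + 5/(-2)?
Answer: 25857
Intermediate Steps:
C(B) = -5/2 (C(B) = 0*(-1) + 5*(-½) = 0 - 5/2 = -5/2)
Y = 22 (Y = 6 - (6 + 2)*(-3 + 1) = 6 - 8*(-2) = 6 - 1*(-16) = 6 + 16 = 22)
(N(-4)*(C(5) + Y)²)*(-17) = -4*(-5/2 + 22)²*(-17) = -4*(39/2)²*(-17) = -4*1521/4*(-17) = -1521*(-17) = 25857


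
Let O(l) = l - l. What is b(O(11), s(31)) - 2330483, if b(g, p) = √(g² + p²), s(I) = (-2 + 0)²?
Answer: -2330479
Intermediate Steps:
O(l) = 0
s(I) = 4 (s(I) = (-2)² = 4)
b(O(11), s(31)) - 2330483 = √(0² + 4²) - 2330483 = √(0 + 16) - 2330483 = √16 - 2330483 = 4 - 2330483 = -2330479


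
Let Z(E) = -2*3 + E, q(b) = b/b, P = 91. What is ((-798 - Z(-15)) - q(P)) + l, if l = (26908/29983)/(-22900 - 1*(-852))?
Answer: -128577185015/165266296 ≈ -778.00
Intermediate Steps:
q(b) = 1
Z(E) = -6 + E
l = -6727/165266296 (l = (26908*(1/29983))/(-22900 + 852) = (26908/29983)/(-22048) = (26908/29983)*(-1/22048) = -6727/165266296 ≈ -4.0704e-5)
((-798 - Z(-15)) - q(P)) + l = ((-798 - (-6 - 15)) - 1*1) - 6727/165266296 = ((-798 - 1*(-21)) - 1) - 6727/165266296 = ((-798 + 21) - 1) - 6727/165266296 = (-777 - 1) - 6727/165266296 = -778 - 6727/165266296 = -128577185015/165266296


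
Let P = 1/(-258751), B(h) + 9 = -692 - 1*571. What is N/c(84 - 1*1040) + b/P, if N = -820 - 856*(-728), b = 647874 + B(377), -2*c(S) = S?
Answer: -39986830159204/239 ≈ -1.6731e+11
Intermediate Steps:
B(h) = -1272 (B(h) = -9 + (-692 - 1*571) = -9 + (-692 - 571) = -9 - 1263 = -1272)
c(S) = -S/2
b = 646602 (b = 647874 - 1272 = 646602)
N = 622348 (N = -820 + 623168 = 622348)
P = -1/258751 ≈ -3.8647e-6
N/c(84 - 1*1040) + b/P = 622348/((-(84 - 1*1040)/2)) + 646602/(-1/258751) = 622348/((-(84 - 1040)/2)) + 646602*(-258751) = 622348/((-1/2*(-956))) - 167308914102 = 622348/478 - 167308914102 = 622348*(1/478) - 167308914102 = 311174/239 - 167308914102 = -39986830159204/239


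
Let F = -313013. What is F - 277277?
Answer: -590290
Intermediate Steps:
F - 277277 = -313013 - 277277 = -590290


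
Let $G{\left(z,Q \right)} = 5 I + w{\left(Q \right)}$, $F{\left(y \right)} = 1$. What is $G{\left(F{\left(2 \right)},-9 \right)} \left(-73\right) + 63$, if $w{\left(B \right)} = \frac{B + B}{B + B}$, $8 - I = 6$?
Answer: $-740$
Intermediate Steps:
$I = 2$ ($I = 8 - 6 = 2$)
$w{\left(B \right)} = 1$ ($w{\left(B \right)} = \frac{2 B}{2 B} = 2 B \frac{1}{2 B} = 1$)
$G{\left(z,Q \right)} = 11$ ($G{\left(z,Q \right)} = 5 \cdot 2 + 1 = 10 + 1 = 11$)
$G{\left(F{\left(2 \right)},-9 \right)} \left(-73\right) + 63 = 11 \left(-73\right) + 63 = -803 + 63 = -740$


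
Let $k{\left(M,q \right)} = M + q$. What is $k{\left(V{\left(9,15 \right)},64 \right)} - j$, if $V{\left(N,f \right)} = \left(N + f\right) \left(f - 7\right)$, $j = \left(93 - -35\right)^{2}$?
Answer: $-16128$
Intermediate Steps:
$j = 16384$ ($j = \left(93 + \left(-1 + 36\right)\right)^{2} = \left(93 + 35\right)^{2} = 128^{2} = 16384$)
$V{\left(N,f \right)} = \left(-7 + f\right) \left(N + f\right)$ ($V{\left(N,f \right)} = \left(N + f\right) \left(-7 + f\right) = \left(-7 + f\right) \left(N + f\right)$)
$k{\left(V{\left(9,15 \right)},64 \right)} - j = \left(\left(15^{2} - 63 - 105 + 9 \cdot 15\right) + 64\right) - 16384 = \left(\left(225 - 63 - 105 + 135\right) + 64\right) - 16384 = \left(192 + 64\right) - 16384 = 256 - 16384 = -16128$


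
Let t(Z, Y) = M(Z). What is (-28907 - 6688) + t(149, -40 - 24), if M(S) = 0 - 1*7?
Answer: -35602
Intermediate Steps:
M(S) = -7 (M(S) = 0 - 7 = -7)
t(Z, Y) = -7
(-28907 - 6688) + t(149, -40 - 24) = (-28907 - 6688) - 7 = -35595 - 7 = -35602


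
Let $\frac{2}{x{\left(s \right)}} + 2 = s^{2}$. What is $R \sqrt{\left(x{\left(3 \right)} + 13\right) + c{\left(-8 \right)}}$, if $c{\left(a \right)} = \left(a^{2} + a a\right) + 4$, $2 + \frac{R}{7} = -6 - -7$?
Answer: $- 3 \sqrt{791} \approx -84.374$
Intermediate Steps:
$R = -7$ ($R = -14 + 7 \left(-6 - -7\right) = -14 + 7 \left(-6 + 7\right) = -14 + 7 \cdot 1 = -14 + 7 = -7$)
$x{\left(s \right)} = \frac{2}{-2 + s^{2}}$
$c{\left(a \right)} = 4 + 2 a^{2}$ ($c{\left(a \right)} = \left(a^{2} + a^{2}\right) + 4 = 2 a^{2} + 4 = 4 + 2 a^{2}$)
$R \sqrt{\left(x{\left(3 \right)} + 13\right) + c{\left(-8 \right)}} = - 7 \sqrt{\left(\frac{2}{-2 + 3^{2}} + 13\right) + \left(4 + 2 \left(-8\right)^{2}\right)} = - 7 \sqrt{\left(\frac{2}{-2 + 9} + 13\right) + \left(4 + 2 \cdot 64\right)} = - 7 \sqrt{\left(\frac{2}{7} + 13\right) + \left(4 + 128\right)} = - 7 \sqrt{\left(2 \cdot \frac{1}{7} + 13\right) + 132} = - 7 \sqrt{\left(\frac{2}{7} + 13\right) + 132} = - 7 \sqrt{\frac{93}{7} + 132} = - 7 \sqrt{\frac{1017}{7}} = - 7 \frac{3 \sqrt{791}}{7} = - 3 \sqrt{791}$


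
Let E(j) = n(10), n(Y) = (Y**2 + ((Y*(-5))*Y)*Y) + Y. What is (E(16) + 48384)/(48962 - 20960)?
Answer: 7249/4667 ≈ 1.5532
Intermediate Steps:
n(Y) = Y + Y**2 - 5*Y**3 (n(Y) = (Y**2 + ((-5*Y)*Y)*Y) + Y = (Y**2 + (-5*Y**2)*Y) + Y = (Y**2 - 5*Y**3) + Y = Y + Y**2 - 5*Y**3)
E(j) = -4890 (E(j) = 10*(1 + 10 - 5*10**2) = 10*(1 + 10 - 5*100) = 10*(1 + 10 - 500) = 10*(-489) = -4890)
(E(16) + 48384)/(48962 - 20960) = (-4890 + 48384)/(48962 - 20960) = 43494/28002 = 43494*(1/28002) = 7249/4667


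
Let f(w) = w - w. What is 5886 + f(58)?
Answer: 5886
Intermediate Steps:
f(w) = 0
5886 + f(58) = 5886 + 0 = 5886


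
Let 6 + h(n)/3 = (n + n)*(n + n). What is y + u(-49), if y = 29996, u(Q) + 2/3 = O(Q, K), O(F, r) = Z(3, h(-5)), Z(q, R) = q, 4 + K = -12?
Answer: 89995/3 ≈ 29998.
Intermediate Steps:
h(n) = -18 + 12*n**2 (h(n) = -18 + 3*((n + n)*(n + n)) = -18 + 3*((2*n)*(2*n)) = -18 + 3*(4*n**2) = -18 + 12*n**2)
K = -16 (K = -4 - 12 = -16)
O(F, r) = 3
u(Q) = 7/3 (u(Q) = -2/3 + 3 = 7/3)
y + u(-49) = 29996 + 7/3 = 89995/3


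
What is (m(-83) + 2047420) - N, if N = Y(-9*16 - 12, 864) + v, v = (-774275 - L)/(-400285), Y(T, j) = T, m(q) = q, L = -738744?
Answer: 819580699974/400285 ≈ 2.0475e+6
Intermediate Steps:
v = 35531/400285 (v = (-774275 - 1*(-738744))/(-400285) = (-774275 + 738744)*(-1/400285) = -35531*(-1/400285) = 35531/400285 ≈ 0.088764)
N = -62408929/400285 (N = (-9*16 - 12) + 35531/400285 = (-144 - 12) + 35531/400285 = -156 + 35531/400285 = -62408929/400285 ≈ -155.91)
(m(-83) + 2047420) - N = (-83 + 2047420) - 1*(-62408929/400285) = 2047337 + 62408929/400285 = 819580699974/400285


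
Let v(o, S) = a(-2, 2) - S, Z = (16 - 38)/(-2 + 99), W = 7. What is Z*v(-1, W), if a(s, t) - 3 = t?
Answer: 44/97 ≈ 0.45361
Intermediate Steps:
a(s, t) = 3 + t
Z = -22/97 ≈ -0.22680
v(o, S) = 5 - S (v(o, S) = (3 + 2) - S = 5 - S)
Z*v(-1, W) = -22*(5 - 1*7)/97 = -22*(5 - 7)/97 = -22/97*(-2) = 44/97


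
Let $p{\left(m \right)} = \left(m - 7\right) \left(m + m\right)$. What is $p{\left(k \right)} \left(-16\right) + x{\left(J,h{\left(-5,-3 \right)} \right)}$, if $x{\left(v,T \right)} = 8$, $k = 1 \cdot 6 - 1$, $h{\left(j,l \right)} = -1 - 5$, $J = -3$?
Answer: $328$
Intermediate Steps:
$h{\left(j,l \right)} = -6$ ($h{\left(j,l \right)} = -1 - 5 = -6$)
$k = 5$ ($k = 6 - 1 = 5$)
$p{\left(m \right)} = 2 m \left(-7 + m\right)$ ($p{\left(m \right)} = \left(-7 + m\right) 2 m = 2 m \left(-7 + m\right)$)
$p{\left(k \right)} \left(-16\right) + x{\left(J,h{\left(-5,-3 \right)} \right)} = 2 \cdot 5 \left(-7 + 5\right) \left(-16\right) + 8 = 2 \cdot 5 \left(-2\right) \left(-16\right) + 8 = \left(-20\right) \left(-16\right) + 8 = 320 + 8 = 328$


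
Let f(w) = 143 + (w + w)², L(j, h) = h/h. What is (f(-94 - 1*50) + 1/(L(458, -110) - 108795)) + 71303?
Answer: 16796705659/108794 ≈ 1.5439e+5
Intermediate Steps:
L(j, h) = 1
f(w) = 143 + 4*w² (f(w) = 143 + (2*w)² = 143 + 4*w²)
(f(-94 - 1*50) + 1/(L(458, -110) - 108795)) + 71303 = ((143 + 4*(-94 - 1*50)²) + 1/(1 - 108795)) + 71303 = ((143 + 4*(-94 - 50)²) + 1/(-108794)) + 71303 = ((143 + 4*(-144)²) - 1/108794) + 71303 = ((143 + 4*20736) - 1/108794) + 71303 = ((143 + 82944) - 1/108794) + 71303 = (83087 - 1/108794) + 71303 = 9039367077/108794 + 71303 = 16796705659/108794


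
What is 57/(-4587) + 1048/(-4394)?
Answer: -842939/3359213 ≈ -0.25093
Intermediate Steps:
57/(-4587) + 1048/(-4394) = 57*(-1/4587) + 1048*(-1/4394) = -19/1529 - 524/2197 = -842939/3359213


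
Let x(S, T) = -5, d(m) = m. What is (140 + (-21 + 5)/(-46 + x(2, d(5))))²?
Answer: 51208336/2601 ≈ 19688.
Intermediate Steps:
(140 + (-21 + 5)/(-46 + x(2, d(5))))² = (140 + (-21 + 5)/(-46 - 5))² = (140 - 16/(-51))² = (140 - 16*(-1/51))² = (140 + 16/51)² = (7156/51)² = 51208336/2601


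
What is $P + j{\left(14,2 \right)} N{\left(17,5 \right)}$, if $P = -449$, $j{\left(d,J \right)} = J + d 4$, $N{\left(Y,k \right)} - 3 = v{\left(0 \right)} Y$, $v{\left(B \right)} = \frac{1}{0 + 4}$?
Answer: $- \frac{57}{2} \approx -28.5$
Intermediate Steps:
$v{\left(B \right)} = \frac{1}{4}$
$N{\left(Y,k \right)} = 3 + \frac{Y}{4}$
$j{\left(d,J \right)} = J + 4 d$
$P + j{\left(14,2 \right)} N{\left(17,5 \right)} = -449 + \left(2 + 4 \cdot 14\right) \left(3 + \frac{1}{4} \cdot 17\right) = -449 + \left(2 + 56\right) \left(3 + \frac{17}{4}\right) = -449 + 58 \cdot \frac{29}{4} = -449 + \frac{841}{2} = - \frac{57}{2}$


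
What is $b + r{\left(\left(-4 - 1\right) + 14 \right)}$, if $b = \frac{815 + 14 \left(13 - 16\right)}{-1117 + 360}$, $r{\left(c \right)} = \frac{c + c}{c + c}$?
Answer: $- \frac{16}{757} \approx -0.021136$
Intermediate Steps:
$r{\left(c \right)} = 1$ ($r{\left(c \right)} = \frac{2 c}{2 c} = 2 c \frac{1}{2 c} = 1$)
$b = - \frac{773}{757}$ ($b = \frac{815 + 14 \left(-3\right)}{-757} = \left(815 - 42\right) \left(- \frac{1}{757}\right) = 773 \left(- \frac{1}{757}\right) = - \frac{773}{757} \approx -1.0211$)
$b + r{\left(\left(-4 - 1\right) + 14 \right)} = - \frac{773}{757} + 1 = - \frac{16}{757}$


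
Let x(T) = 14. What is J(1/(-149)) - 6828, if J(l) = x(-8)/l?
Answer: -8914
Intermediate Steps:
J(l) = 14/l
J(1/(-149)) - 6828 = 14/(1/(-149)) - 6828 = 14/(-1/149) - 6828 = 14*(-149) - 6828 = -2086 - 6828 = -8914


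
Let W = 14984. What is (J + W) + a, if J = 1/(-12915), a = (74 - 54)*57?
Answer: 208241459/12915 ≈ 16124.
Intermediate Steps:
a = 1140 (a = 20*57 = 1140)
J = -1/12915 ≈ -7.7429e-5
(J + W) + a = (-1/12915 + 14984) + 1140 = 193518359/12915 + 1140 = 208241459/12915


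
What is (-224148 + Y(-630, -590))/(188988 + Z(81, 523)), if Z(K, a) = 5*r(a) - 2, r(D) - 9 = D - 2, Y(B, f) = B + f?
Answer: -56342/47909 ≈ -1.1760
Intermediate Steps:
r(D) = 7 + D (r(D) = 9 + (D - 2) = 9 + (-2 + D) = 7 + D)
Z(K, a) = 33 + 5*a (Z(K, a) = 5*(7 + a) - 2 = (35 + 5*a) - 2 = 33 + 5*a)
(-224148 + Y(-630, -590))/(188988 + Z(81, 523)) = (-224148 + (-630 - 590))/(188988 + (33 + 5*523)) = (-224148 - 1220)/(188988 + (33 + 2615)) = -225368/(188988 + 2648) = -225368/191636 = -225368*1/191636 = -56342/47909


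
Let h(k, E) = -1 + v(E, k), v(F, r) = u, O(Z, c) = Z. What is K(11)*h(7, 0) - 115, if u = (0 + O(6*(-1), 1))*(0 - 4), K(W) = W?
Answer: 138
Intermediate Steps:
u = 24 (u = (0 + 6*(-1))*(0 - 4) = (0 - 6)*(-4) = -6*(-4) = 24)
v(F, r) = 24
h(k, E) = 23 (h(k, E) = -1 + 24 = 23)
K(11)*h(7, 0) - 115 = 11*23 - 115 = 253 - 115 = 138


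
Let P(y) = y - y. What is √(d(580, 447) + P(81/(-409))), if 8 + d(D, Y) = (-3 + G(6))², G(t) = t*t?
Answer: √1081 ≈ 32.879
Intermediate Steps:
P(y) = 0
G(t) = t²
d(D, Y) = 1081 (d(D, Y) = -8 + (-3 + 6²)² = -8 + (-3 + 36)² = -8 + 33² = -8 + 1089 = 1081)
√(d(580, 447) + P(81/(-409))) = √(1081 + 0) = √1081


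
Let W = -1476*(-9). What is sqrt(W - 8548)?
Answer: 8*sqrt(74) ≈ 68.819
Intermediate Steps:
W = 13284
sqrt(W - 8548) = sqrt(13284 - 8548) = sqrt(4736) = 8*sqrt(74)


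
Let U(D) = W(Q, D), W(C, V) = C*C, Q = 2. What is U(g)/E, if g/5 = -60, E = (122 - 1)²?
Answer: 4/14641 ≈ 0.00027321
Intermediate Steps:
E = 14641 (E = 121² = 14641)
g = -300 (g = 5*(-60) = -300)
W(C, V) = C²
U(D) = 4 (U(D) = 2² = 4)
U(g)/E = 4/14641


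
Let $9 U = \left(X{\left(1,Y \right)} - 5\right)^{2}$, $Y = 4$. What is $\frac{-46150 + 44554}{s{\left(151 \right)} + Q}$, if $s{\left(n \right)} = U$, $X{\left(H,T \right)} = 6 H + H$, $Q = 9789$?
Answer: $- \frac{14364}{88105} \approx -0.16303$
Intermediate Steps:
$X{\left(H,T \right)} = 7 H$
$U = \frac{4}{9}$ ($U = \frac{\left(7 \cdot 1 - 5\right)^{2}}{9} = \frac{\left(7 - 5\right)^{2}}{9} = \frac{2^{2}}{9} = \frac{1}{9} \cdot 4 = \frac{4}{9} \approx 0.44444$)
$s{\left(n \right)} = \frac{4}{9}$
$\frac{-46150 + 44554}{s{\left(151 \right)} + Q} = \frac{-46150 + 44554}{\frac{4}{9} + 9789} = - \frac{1596}{\frac{88105}{9}} = \left(-1596\right) \frac{9}{88105} = - \frac{14364}{88105}$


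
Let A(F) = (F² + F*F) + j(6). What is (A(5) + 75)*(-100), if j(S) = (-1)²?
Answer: -12600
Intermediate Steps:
j(S) = 1
A(F) = 1 + 2*F² (A(F) = (F² + F*F) + 1 = (F² + F²) + 1 = 2*F² + 1 = 1 + 2*F²)
(A(5) + 75)*(-100) = ((1 + 2*5²) + 75)*(-100) = ((1 + 2*25) + 75)*(-100) = ((1 + 50) + 75)*(-100) = (51 + 75)*(-100) = 126*(-100) = -12600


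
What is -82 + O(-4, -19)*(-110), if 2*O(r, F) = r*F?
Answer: -4262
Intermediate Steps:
O(r, F) = F*r/2 (O(r, F) = (r*F)/2 = (F*r)/2 = F*r/2)
-82 + O(-4, -19)*(-110) = -82 + ((½)*(-19)*(-4))*(-110) = -82 + 38*(-110) = -82 - 4180 = -4262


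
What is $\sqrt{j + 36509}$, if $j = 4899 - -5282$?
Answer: $\sqrt{46690} \approx 216.08$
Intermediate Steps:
$j = 10181$ ($j = 4899 + 5282 = 10181$)
$\sqrt{j + 36509} = \sqrt{10181 + 36509} = \sqrt{46690}$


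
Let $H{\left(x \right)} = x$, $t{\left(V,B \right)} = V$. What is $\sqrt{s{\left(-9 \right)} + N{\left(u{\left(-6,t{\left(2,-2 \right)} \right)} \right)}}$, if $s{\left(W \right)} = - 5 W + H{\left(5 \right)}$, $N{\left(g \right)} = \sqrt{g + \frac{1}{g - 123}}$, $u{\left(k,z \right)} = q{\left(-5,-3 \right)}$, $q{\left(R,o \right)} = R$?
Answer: $\frac{\sqrt{800 + i \sqrt{1282}}}{4} \approx 7.0728 + 0.1582 i$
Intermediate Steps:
$u{\left(k,z \right)} = -5$
$N{\left(g \right)} = \sqrt{g + \frac{1}{-123 + g}}$
$s{\left(W \right)} = 5 - 5 W$ ($s{\left(W \right)} = - 5 W + 5 = 5 - 5 W$)
$\sqrt{s{\left(-9 \right)} + N{\left(u{\left(-6,t{\left(2,-2 \right)} \right)} \right)}} = \sqrt{\left(5 - -45\right) + \sqrt{\frac{1 - 5 \left(-123 - 5\right)}{-123 - 5}}} = \sqrt{\left(5 + 45\right) + \sqrt{\frac{1 - -640}{-128}}} = \sqrt{50 + \sqrt{- \frac{1 + 640}{128}}} = \sqrt{50 + \sqrt{\left(- \frac{1}{128}\right) 641}} = \sqrt{50 + \sqrt{- \frac{641}{128}}} = \sqrt{50 + \frac{i \sqrt{1282}}{16}}$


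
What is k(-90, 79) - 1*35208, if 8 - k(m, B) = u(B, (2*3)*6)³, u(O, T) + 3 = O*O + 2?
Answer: -242970659200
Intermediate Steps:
u(O, T) = -1 + O² (u(O, T) = -3 + (O*O + 2) = -3 + (O² + 2) = -3 + (2 + O²) = -1 + O²)
k(m, B) = 8 - (-1 + B²)³
k(-90, 79) - 1*35208 = (8 - (-1 + 79²)³) - 1*35208 = (8 - (-1 + 6241)³) - 35208 = (8 - 1*6240³) - 35208 = (8 - 1*242970624000) - 35208 = (8 - 242970624000) - 35208 = -242970623992 - 35208 = -242970659200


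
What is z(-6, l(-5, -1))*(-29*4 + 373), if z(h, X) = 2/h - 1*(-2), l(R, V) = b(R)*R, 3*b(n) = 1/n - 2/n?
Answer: 1285/3 ≈ 428.33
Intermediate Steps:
b(n) = -1/(3*n) (b(n) = (1/n - 2/n)/3 = (-1/n)/3 = -1/(3*n))
l(R, V) = -⅓ (l(R, V) = (-1/(3*R))*R = -⅓)
z(h, X) = 2 + 2/h (z(h, X) = 2/h + 2 = 2 + 2/h)
z(-6, l(-5, -1))*(-29*4 + 373) = (2 + 2/(-6))*(-29*4 + 373) = (2 + 2*(-⅙))*(-116 + 373) = (2 - ⅓)*257 = (5/3)*257 = 1285/3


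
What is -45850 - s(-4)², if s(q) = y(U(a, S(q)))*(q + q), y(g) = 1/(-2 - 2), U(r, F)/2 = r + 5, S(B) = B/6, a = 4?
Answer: -45854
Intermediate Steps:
S(B) = B/6 (S(B) = B*(⅙) = B/6)
U(r, F) = 10 + 2*r (U(r, F) = 2*(r + 5) = 2*(5 + r) = 10 + 2*r)
y(g) = -¼ (y(g) = 1/(-4) = -¼)
s(q) = -q/2 (s(q) = -(q + q)/4 = -q/2)
-45850 - s(-4)² = -45850 - (-½*(-4))² = -45850 - 1*2² = -45850 - 1*4 = -45850 - 4 = -45854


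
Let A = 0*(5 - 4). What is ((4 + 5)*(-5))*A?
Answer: 0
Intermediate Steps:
A = 0 (A = 0*1 = 0)
((4 + 5)*(-5))*A = ((4 + 5)*(-5))*0 = (9*(-5))*0 = -45*0 = 0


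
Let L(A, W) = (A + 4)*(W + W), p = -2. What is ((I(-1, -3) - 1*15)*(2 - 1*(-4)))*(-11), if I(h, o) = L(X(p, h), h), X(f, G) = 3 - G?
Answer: 2046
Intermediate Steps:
L(A, W) = 2*W*(4 + A) (L(A, W) = (4 + A)*(2*W) = 2*W*(4 + A))
I(h, o) = 2*h*(7 - h) (I(h, o) = 2*h*(4 + (3 - h)) = 2*h*(7 - h))
((I(-1, -3) - 1*15)*(2 - 1*(-4)))*(-11) = ((2*(-1)*(7 - 1*(-1)) - 1*15)*(2 - 1*(-4)))*(-11) = ((2*(-1)*(7 + 1) - 15)*(2 + 4))*(-11) = ((2*(-1)*8 - 15)*6)*(-11) = ((-16 - 15)*6)*(-11) = -31*6*(-11) = -186*(-11) = 2046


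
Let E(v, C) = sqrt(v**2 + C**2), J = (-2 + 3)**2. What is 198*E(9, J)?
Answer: 198*sqrt(82) ≈ 1793.0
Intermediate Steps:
J = 1 (J = 1**2 = 1)
E(v, C) = sqrt(C**2 + v**2)
198*E(9, J) = 198*sqrt(1**2 + 9**2) = 198*sqrt(1 + 81) = 198*sqrt(82)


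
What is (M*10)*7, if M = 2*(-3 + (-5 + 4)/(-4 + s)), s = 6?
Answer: -490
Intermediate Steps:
M = -7 (M = 2*(-3 + (-5 + 4)/(-4 + 6)) = 2*(-3 - 1/2) = 2*(-3 - 1*½) = 2*(-3 - ½) = 2*(-7/2) = -7)
(M*10)*7 = -7*10*7 = -70*7 = -490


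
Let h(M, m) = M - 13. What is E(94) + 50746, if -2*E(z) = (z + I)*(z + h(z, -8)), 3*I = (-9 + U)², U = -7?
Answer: 105163/3 ≈ 35054.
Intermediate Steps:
h(M, m) = -13 + M
I = 256/3 (I = (-9 - 7)²/3 = (⅓)*(-16)² = (⅓)*256 = 256/3 ≈ 85.333)
E(z) = -(-13 + 2*z)*(256/3 + z)/2 (E(z) = -(z + 256/3)*(z + (-13 + z))/2 = -(256/3 + z)*(-13 + 2*z)/2 = -(-13 + 2*z)*(256/3 + z)/2)
E(94) + 50746 = (1664/3 - 1*94² - 473/6*94) + 50746 = (1664/3 - 1*8836 - 22231/3) + 50746 = (1664/3 - 8836 - 22231/3) + 50746 = -47075/3 + 50746 = 105163/3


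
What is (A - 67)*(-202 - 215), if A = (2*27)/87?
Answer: 802725/29 ≈ 27680.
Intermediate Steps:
A = 18/29 (A = 54*(1/87) = 18/29 ≈ 0.62069)
(A - 67)*(-202 - 215) = (18/29 - 67)*(-202 - 215) = -1925/29*(-417) = 802725/29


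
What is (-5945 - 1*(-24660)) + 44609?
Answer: 63324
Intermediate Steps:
(-5945 - 1*(-24660)) + 44609 = (-5945 + 24660) + 44609 = 18715 + 44609 = 63324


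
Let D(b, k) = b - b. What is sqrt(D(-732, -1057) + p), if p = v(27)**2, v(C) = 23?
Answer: 23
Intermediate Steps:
D(b, k) = 0
p = 529 (p = 23**2 = 529)
sqrt(D(-732, -1057) + p) = sqrt(0 + 529) = sqrt(529) = 23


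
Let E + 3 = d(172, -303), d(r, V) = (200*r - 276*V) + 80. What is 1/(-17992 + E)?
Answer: 1/100113 ≈ 9.9887e-6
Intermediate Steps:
d(r, V) = 80 - 276*V + 200*r (d(r, V) = (-276*V + 200*r) + 80 = 80 - 276*V + 200*r)
E = 118105 (E = -3 + (80 - 276*(-303) + 200*172) = -3 + (80 + 83628 + 34400) = -3 + 118108 = 118105)
1/(-17992 + E) = 1/(-17992 + 118105) = 1/100113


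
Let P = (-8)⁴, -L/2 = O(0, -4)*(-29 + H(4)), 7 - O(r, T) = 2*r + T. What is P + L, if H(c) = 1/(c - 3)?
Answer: 4712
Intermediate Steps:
O(r, T) = 7 - T - 2*r (O(r, T) = 7 - (2*r + T) = 7 - (T + 2*r) = 7 + (-T - 2*r) = 7 - T - 2*r)
H(c) = 1/(-3 + c)
L = 616 (L = -2*(7 - 1*(-4) - 2*0)*(-29 + 1/(-3 + 4)) = -2*(7 + 4 + 0)*(-29 + 1/1) = -22*(-29 + 1) = -22*(-28) = -2*(-308) = 616)
P = 4096
P + L = 4096 + 616 = 4712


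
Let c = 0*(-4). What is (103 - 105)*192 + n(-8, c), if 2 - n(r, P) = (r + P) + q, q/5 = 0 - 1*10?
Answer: -324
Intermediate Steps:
q = -50 (q = 5*(0 - 1*10) = 5*(0 - 10) = 5*(-10) = -50)
c = 0
n(r, P) = 52 - P - r (n(r, P) = 2 - ((r + P) - 50) = 2 - ((P + r) - 50) = 2 - (-50 + P + r) = 2 + (50 - P - r) = 52 - P - r)
(103 - 105)*192 + n(-8, c) = (103 - 105)*192 + (52 - 1*0 - 1*(-8)) = -2*192 + (52 + 0 + 8) = -384 + 60 = -324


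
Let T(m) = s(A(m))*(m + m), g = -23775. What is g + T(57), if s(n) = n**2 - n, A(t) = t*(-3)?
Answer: 3329193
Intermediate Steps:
A(t) = -3*t
T(m) = -6*m**2*(-1 - 3*m) (T(m) = ((-3*m)*(-1 - 3*m))*(m + m) = (-3*m*(-1 - 3*m))*(2*m) = -6*m**2*(-1 - 3*m))
g + T(57) = -23775 + 57**2*(6 + 18*57) = -23775 + 3249*(6 + 1026) = -23775 + 3249*1032 = -23775 + 3352968 = 3329193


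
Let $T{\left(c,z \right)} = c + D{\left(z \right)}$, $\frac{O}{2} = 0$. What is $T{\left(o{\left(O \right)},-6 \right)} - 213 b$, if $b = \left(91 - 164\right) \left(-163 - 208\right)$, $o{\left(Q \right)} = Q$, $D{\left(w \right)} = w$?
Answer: $-5768685$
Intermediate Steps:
$O = 0$ ($O = 2 \cdot 0 = 0$)
$T{\left(c,z \right)} = c + z$
$b = 27083$ ($b = \left(-73\right) \left(-371\right) = 27083$)
$T{\left(o{\left(O \right)},-6 \right)} - 213 b = \left(0 - 6\right) - 5768679 = -6 - 5768679 = -5768685$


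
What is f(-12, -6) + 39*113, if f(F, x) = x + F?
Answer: 4389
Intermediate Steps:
f(F, x) = F + x
f(-12, -6) + 39*113 = (-12 - 6) + 39*113 = -18 + 4407 = 4389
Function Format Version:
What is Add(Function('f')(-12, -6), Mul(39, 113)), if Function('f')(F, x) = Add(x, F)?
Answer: 4389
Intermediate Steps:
Function('f')(F, x) = Add(F, x)
Add(Function('f')(-12, -6), Mul(39, 113)) = Add(Add(-12, -6), Mul(39, 113)) = Add(-18, 4407) = 4389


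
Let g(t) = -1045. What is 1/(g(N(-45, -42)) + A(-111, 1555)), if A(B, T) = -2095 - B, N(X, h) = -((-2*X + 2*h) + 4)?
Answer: -1/3029 ≈ -0.00033014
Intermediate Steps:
N(X, h) = -4 - 2*h + 2*X (N(X, h) = -(4 - 2*X + 2*h) = -4 - 2*h + 2*X)
1/(g(N(-45, -42)) + A(-111, 1555)) = 1/(-1045 + (-2095 - 1*(-111))) = 1/(-1045 + (-2095 + 111)) = 1/(-1045 - 1984) = 1/(-3029) = -1/3029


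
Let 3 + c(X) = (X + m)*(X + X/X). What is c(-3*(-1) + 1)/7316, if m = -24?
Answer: -103/7316 ≈ -0.014079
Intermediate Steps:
c(X) = -3 + (1 + X)*(-24 + X) (c(X) = -3 + (X - 24)*(X + X/X) = -3 + (-24 + X)*(X + 1) = -3 + (-24 + X)*(1 + X) = -3 + (1 + X)*(-24 + X))
c(-3*(-1) + 1)/7316 = (-27 + (-3*(-1) + 1)² - 23*(-3*(-1) + 1))/7316 = (-27 + (3 + 1)² - 23*(3 + 1))*(1/7316) = (-27 + 4² - 23*4)*(1/7316) = (-27 + 16 - 92)*(1/7316) = -103*1/7316 = -103/7316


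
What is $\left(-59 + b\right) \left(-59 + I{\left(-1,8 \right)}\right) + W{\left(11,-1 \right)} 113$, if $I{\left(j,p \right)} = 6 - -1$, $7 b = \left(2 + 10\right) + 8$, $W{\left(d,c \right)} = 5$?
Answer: $\frac{24391}{7} \approx 3484.4$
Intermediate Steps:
$b = \frac{20}{7}$ ($b = \frac{\left(2 + 10\right) + 8}{7} = \frac{12 + 8}{7} = \frac{1}{7} \cdot 20 = \frac{20}{7} \approx 2.8571$)
$I{\left(j,p \right)} = 7$ ($I{\left(j,p \right)} = 6 + 1 = 7$)
$\left(-59 + b\right) \left(-59 + I{\left(-1,8 \right)}\right) + W{\left(11,-1 \right)} 113 = \left(-59 + \frac{20}{7}\right) \left(-59 + 7\right) + 5 \cdot 113 = \left(- \frac{393}{7}\right) \left(-52\right) + 565 = \frac{20436}{7} + 565 = \frac{24391}{7}$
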